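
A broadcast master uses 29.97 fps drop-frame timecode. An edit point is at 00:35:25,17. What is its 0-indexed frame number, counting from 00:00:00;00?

63703

Complete 10-minute blocks: 3, each 17982 frames → 53946.
Remaining 5 whole minutes in the current block: 1800 + 4 × 1798 = 8992 frames.
Within the current minute: 25 × 30 + 17 − 2 = 765 (labels ;00/;01 skipped at this minute). Total = 53946 + 8992 + 765 = 63703.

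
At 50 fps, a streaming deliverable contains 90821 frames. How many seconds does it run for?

1816.42 seconds

Running time = 90821 / (50) = 1816.42 s.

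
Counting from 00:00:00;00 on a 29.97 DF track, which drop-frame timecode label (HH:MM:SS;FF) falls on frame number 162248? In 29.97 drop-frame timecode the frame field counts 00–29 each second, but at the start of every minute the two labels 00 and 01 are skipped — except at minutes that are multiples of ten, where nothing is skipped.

01:30:13;20

Ten DF minutes hold 17982 frames, so frame 162248 lies in block 9 (frames 161838–179819) with 410 frames into that block.
The block's first minute is 1800 frames and the rest 1798 each; 410 frames reaches minute 0, so 9 × 18 + 0 × 2 = 162 labels have been skipped so far.
Adding those back, label number 162248 + 162 = 162410 at 30 labels/s is 5413 s + 20 f = 1 h 30 min 13 s frame 20, i.e. 01:30:13;20.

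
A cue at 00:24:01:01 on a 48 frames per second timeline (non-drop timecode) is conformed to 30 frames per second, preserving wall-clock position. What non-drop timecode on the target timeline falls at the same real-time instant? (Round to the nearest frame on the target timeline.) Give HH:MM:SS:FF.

00:24:01:01

Source frame index: (0×3600 + 24×60 + 1) × 48 + 1 = 69169.
Real time: 69169 / (48) = 69169/48 s.
Target frame: (69169/48) × (30) = 345845/8 ≈ 43230.625 → 43231.
At 30 labels/s: frame 43231 → 00:24:01:01.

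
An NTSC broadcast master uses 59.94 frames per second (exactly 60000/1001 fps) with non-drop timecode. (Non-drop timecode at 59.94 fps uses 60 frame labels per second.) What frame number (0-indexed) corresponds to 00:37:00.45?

frame 133245

Total seconds to the label: (0 × 3600 + 37 × 60 + 0) = 2220.
Frame index = 2220 × 60 + 45 = 133245.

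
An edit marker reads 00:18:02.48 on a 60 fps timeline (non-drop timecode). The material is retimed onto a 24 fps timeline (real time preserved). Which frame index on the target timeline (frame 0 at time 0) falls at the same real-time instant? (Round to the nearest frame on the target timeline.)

frame 25987

Source frame index: (0×3600 + 18×60 + 2) × 60 + 48 = 64968.
Real time: 64968 / (60) = 5414/5 s.
Target frame: (5414/5) × (24) = 129936/5 ≈ 25987.200 → 25987.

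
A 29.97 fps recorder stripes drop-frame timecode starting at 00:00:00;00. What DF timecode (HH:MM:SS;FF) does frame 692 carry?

00:00:23;02

Ten DF minutes hold 17982 frames, so frame 692 lies in block 0 (frames 0–17981) with 692 frames into that block.
The block's first minute is 1800 frames and the rest 1798 each; 692 frames reaches minute 0, so 0 × 18 + 0 × 2 = 0 labels have been skipped so far.
Adding those back, label number 692 + 0 = 692 at 30 labels/s is 23 s + 2 f = 0 h 0 min 23 s frame 2, i.e. 00:00:23;02.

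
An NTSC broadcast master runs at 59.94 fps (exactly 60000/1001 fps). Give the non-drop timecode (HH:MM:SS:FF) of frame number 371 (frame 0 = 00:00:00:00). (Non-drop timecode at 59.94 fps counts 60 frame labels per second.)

00:00:06:11

371 ÷ 60 = 6 full seconds, remainder 11 frames.
6 s = 0 h 0 min 6 s.
Timecode: 00:00:06:11.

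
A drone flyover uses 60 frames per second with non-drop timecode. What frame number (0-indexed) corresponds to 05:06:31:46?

Total seconds to the label: (5 × 3600 + 6 × 60 + 31) = 18391.
Frame index = 18391 × 60 + 46 = 1103506.

frame 1103506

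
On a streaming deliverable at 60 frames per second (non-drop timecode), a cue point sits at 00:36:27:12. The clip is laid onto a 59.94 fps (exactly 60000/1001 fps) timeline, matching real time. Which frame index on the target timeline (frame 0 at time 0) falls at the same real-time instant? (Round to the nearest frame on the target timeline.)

Source frame index: (0×3600 + 36×60 + 27) × 60 + 12 = 131232.
Real time: 131232 / (60) = 10936/5 s.
Target frame: (10936/5) × (60000/1001) = 131232000/1001 ≈ 131100.899 → 131101.

frame 131101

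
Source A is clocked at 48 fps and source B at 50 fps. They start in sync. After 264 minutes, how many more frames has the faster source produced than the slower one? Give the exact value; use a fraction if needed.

264 min = 15840 s.
A emits 48 × 15840 = 760320 frames; B emits 50 × 15840 = 792000.
Difference = 31680 frames; B is ahead of A.

31680 frames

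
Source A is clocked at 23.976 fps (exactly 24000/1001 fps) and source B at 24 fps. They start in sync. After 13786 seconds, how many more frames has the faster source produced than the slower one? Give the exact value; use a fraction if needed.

330864/1001 frames

A emits 24000/1001 × 13786 = 330864000/1001 frames; B emits 24 × 13786 = 330864.
Difference = 330864/1001 frames (≈ 330.5335); B is ahead of A.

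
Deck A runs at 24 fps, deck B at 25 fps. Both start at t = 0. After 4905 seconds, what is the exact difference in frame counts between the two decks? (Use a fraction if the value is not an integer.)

4905 frames

A emits 24 × 4905 = 117720 frames; B emits 25 × 4905 = 122625.
Difference = 4905 frames; B is ahead of A.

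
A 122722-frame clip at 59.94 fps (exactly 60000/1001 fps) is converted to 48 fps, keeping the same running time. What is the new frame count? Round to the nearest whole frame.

Frames at target rate = 122722 × (48) / (60000/1001) = 61422361/625 ≈ 98275.778.
Nearest whole frame: 98276.

98276 frames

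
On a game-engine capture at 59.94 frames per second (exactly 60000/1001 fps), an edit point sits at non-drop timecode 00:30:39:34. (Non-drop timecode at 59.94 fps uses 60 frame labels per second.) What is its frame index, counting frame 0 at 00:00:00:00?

Total seconds to the label: (0 × 3600 + 30 × 60 + 39) = 1839.
Frame index = 1839 × 60 + 34 = 110374.

frame 110374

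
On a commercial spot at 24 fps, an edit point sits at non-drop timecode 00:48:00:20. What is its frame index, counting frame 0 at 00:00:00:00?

Total seconds to the label: (0 × 3600 + 48 × 60 + 0) = 2880.
Frame index = 2880 × 24 + 20 = 69140.

69140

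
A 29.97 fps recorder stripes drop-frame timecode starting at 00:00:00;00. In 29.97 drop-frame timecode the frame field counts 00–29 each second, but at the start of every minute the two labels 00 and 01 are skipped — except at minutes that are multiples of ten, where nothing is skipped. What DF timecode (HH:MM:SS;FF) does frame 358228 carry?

03:19:12;28

Each 10-minute DF block holds 10 × 60 × 30 − 9 × 2 = 17982 frames. 358228 ÷ 17982 → 19 full blocks, remainder 16570.
Within the partial block the first minute is 1800 frames and each further minute 1798, so 9 further minute boundaries passed. Total skipped labels = 18 × 19 + 2 × 9 = 360.
Non-drop label index = 358228 + 360 = 358588; at 30 labels/s that is 03:19:12:28, i.e. DF 03:19:12;28.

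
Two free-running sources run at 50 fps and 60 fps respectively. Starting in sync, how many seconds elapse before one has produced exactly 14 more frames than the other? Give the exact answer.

The gap grows by |60 − 50| = 10 frames per second.
Time for a 14-frame gap: 14 ÷ (10) = 1.4 s.

1.4 seconds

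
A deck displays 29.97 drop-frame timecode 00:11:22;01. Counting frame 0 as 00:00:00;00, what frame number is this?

20441

Complete 10-minute blocks: 1, each 17982 frames → 17982.
Remaining 1 whole minute in the current block: 1800 + 0 × 1798 = 1800 frames.
Within the current minute: 22 × 30 + 1 − 2 = 659 (labels ;00/;01 skipped at this minute). Total = 17982 + 1800 + 659 = 20441.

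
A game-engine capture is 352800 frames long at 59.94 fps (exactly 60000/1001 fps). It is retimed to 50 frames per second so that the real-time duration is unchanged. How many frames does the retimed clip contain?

Target frames = source frames × (target rate / source rate) = 352800 × (50)/(60000/1001) = 352800 × 1001/1200 = 294294.

294294 frames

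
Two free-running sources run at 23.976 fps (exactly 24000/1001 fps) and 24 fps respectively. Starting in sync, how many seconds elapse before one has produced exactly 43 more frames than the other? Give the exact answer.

The gap grows by |24 − 24000/1001| = 24/1001 frames per second.
Time for a 43-frame gap: 43 ÷ (24/1001) = 43043/24 s.

43043/24 seconds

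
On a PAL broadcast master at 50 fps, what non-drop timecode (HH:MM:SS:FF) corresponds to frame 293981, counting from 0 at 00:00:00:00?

01:37:59:31

293981 ÷ 50 = 5879 full seconds, remainder 31 frames.
5879 s = 1 h 37 min 59 s.
Timecode: 01:37:59:31.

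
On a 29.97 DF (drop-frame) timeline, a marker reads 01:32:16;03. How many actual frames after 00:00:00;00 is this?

Complete 10-minute blocks: 9, each 17982 frames → 161838.
Remaining 2 whole minutes in the current block: 1800 + 1 × 1798 = 3598 frames.
Within the current minute: 16 × 30 + 3 − 2 = 481 (labels ;00/;01 skipped at this minute). Total = 161838 + 3598 + 481 = 165917.

165917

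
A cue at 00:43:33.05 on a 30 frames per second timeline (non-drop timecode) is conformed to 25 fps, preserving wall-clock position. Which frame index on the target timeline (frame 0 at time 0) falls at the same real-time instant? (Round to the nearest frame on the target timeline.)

Source frame index: (0×3600 + 43×60 + 33) × 30 + 5 = 78395.
Real time: 78395 / (30) = 15679/6 s.
Target frame: (15679/6) × (25) = 391975/6 ≈ 65329.167 → 65329.

frame 65329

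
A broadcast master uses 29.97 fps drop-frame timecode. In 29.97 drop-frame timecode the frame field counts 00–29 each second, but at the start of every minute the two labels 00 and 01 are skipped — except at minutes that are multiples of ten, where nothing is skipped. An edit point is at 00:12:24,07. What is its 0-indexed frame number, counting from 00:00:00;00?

As if non-drop at 30 labels/s: (0 × 3600 + 12 × 60 + 24) × 30 + 7 = 22327.
Minute boundaries passed: 12; those not divisible by 10: 12 − 1 = 11; dropped labels = 2 × 11 = 22.
Actual frame index = 22327 − 22 = 22305.

22305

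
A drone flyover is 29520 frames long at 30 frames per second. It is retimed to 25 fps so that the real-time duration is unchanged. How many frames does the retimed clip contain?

Target frames = source frames × (target rate / source rate) = 29520 × (25)/(30) = 29520 × 5/6 = 24600.

24600 frames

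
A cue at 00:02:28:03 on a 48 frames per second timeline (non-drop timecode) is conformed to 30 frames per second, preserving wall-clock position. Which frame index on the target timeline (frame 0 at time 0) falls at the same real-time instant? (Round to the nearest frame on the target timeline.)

frame 4442

Source frame index: (0×3600 + 2×60 + 28) × 48 + 3 = 7107.
Real time: 7107 / (48) = 2369/16 s.
Target frame: (2369/16) × (30) = 35535/8 ≈ 4441.875 → 4442.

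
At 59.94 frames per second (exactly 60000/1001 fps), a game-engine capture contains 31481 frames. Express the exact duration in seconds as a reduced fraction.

31512481/60000 seconds

Running time = 31481 ÷ (60000/1001) = 31481 × 1001/60000 = 31512481/60000 s.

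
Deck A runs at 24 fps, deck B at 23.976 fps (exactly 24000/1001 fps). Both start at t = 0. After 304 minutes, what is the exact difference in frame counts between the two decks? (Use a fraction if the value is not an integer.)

437760/1001 frames

304 min = 18240 s.
A emits 24 × 18240 = 437760 frames; B emits 24000/1001 × 18240 = 437760000/1001.
Difference = 437760/1001 frames (≈ 437.3227); B is behind A.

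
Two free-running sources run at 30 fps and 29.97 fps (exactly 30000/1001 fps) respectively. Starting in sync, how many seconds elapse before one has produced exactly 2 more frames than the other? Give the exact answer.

1001/15 seconds

The gap grows by |30000/1001 − 30| = 30/1001 frames per second.
Time for a 2-frame gap: 2 ÷ (30/1001) = 1001/15 s.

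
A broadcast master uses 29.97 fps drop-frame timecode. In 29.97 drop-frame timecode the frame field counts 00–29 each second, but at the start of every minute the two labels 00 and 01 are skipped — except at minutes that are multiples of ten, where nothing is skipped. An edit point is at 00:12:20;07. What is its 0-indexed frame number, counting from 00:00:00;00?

As if non-drop at 30 labels/s: (0 × 3600 + 12 × 60 + 20) × 30 + 7 = 22207.
Minute boundaries passed: 12; those not divisible by 10: 12 − 1 = 11; dropped labels = 2 × 11 = 22.
Actual frame index = 22207 − 22 = 22185.

22185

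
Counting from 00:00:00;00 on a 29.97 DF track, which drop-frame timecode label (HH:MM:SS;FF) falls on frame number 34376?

Ten DF minutes hold 17982 frames, so frame 34376 lies in block 1 (frames 17982–35963) with 16394 frames into that block.
The block's first minute is 1800 frames and the rest 1798 each; 16394 frames reaches minute 9, so 1 × 18 + 9 × 2 = 36 labels have been skipped so far.
Adding those back, label number 34376 + 36 = 34412 at 30 labels/s is 1147 s + 2 f = 0 h 19 min 7 s frame 2, i.e. 00:19:07;02.

00:19:07;02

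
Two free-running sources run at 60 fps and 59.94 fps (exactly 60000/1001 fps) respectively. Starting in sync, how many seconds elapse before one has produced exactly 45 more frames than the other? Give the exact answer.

750.75 seconds

The gap grows by |60000/1001 − 60| = 60/1001 frames per second.
Time for a 45-frame gap: 45 ÷ (60/1001) = 750.75 s.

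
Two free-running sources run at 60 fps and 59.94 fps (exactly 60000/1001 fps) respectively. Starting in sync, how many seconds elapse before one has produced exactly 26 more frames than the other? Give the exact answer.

The gap grows by |60000/1001 − 60| = 60/1001 frames per second.
Time for a 26-frame gap: 26 ÷ (60/1001) = 13013/30 s.

13013/30 seconds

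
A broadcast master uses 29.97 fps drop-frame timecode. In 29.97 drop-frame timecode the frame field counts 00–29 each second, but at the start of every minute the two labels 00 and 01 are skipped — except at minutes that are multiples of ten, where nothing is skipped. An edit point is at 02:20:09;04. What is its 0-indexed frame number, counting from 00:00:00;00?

252022

As if non-drop at 30 labels/s: (2 × 3600 + 20 × 60 + 9) × 30 + 4 = 252274.
Minute boundaries passed: 140; those not divisible by 10: 140 − 14 = 126; dropped labels = 2 × 126 = 252.
Actual frame index = 252274 − 252 = 252022.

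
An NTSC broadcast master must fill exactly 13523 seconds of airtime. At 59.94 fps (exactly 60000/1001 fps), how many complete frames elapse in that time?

810569 frames

Frames = 13523 × 60000/1001 = 811380000/1001 ≈ 810569.4306.
Complete frames: 810569.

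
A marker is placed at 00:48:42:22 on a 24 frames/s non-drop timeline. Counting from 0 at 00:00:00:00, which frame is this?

70150

Total seconds to the label: (0 × 3600 + 48 × 60 + 42) = 2922.
Frame index = 2922 × 24 + 22 = 70150.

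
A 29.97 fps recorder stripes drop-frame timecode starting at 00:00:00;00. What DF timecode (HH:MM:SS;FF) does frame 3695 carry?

00:02:03;09

Each 10-minute DF block holds 10 × 60 × 30 − 9 × 2 = 17982 frames. 3695 ÷ 17982 → 0 full blocks, remainder 3695.
Within the partial block the first minute is 1800 frames and each further minute 1798, so 2 further minute boundaries passed. Total skipped labels = 18 × 0 + 2 × 2 = 4.
Non-drop label index = 3695 + 4 = 3699; at 30 labels/s that is 00:02:03:09, i.e. DF 00:02:03;09.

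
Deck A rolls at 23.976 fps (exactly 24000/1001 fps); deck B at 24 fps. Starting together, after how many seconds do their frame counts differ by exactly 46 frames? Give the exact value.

23023/12 seconds

The gap grows by |24 − 24000/1001| = 24/1001 frames per second.
Time for a 46-frame gap: 46 ÷ (24/1001) = 23023/12 s.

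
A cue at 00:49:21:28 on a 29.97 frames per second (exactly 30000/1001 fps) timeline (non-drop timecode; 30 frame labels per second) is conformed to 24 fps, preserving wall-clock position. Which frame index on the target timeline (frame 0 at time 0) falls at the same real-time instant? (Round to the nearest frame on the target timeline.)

frame 71157

Source frame index: (0×3600 + 49×60 + 21) × 30 + 28 = 88858.
Real time: 88858 / (30000/1001) = 44473429/15000 s.
Target frame: (44473429/15000) × (24) = 44473429/625 ≈ 71157.486 → 71157.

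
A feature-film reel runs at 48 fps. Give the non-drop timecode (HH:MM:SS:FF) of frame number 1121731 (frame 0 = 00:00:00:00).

1121731 ÷ 48 = 23369 full seconds, remainder 19 frames.
23369 s = 6 h 29 min 29 s.
Timecode: 06:29:29:19.

06:29:29:19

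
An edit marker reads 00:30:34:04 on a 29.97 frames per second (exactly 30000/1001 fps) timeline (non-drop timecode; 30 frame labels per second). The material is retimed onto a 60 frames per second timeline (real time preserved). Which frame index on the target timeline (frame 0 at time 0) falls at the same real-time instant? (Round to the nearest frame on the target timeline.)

Source frame index: (0×3600 + 30×60 + 34) × 30 + 4 = 55024.
Real time: 55024 / (30000/1001) = 3442439/1875 s.
Target frame: (3442439/1875) × (60) = 13769756/125 ≈ 110158.048 → 110158.

frame 110158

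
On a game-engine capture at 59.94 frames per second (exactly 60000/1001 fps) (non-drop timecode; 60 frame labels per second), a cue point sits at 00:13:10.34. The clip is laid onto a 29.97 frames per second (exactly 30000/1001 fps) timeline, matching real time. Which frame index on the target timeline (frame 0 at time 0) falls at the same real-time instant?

Source frame index: (0×3600 + 13×60 + 10) × 60 + 34 = 47434.
Real time: 47434 / (60000/1001) = 23740717/30000 s.
Target frame: (23740717/30000) × (30000/1001) = 23717.

frame 23717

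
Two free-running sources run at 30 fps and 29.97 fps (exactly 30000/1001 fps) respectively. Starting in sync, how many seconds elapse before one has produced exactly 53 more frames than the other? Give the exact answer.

The gap grows by |30000/1001 − 30| = 30/1001 frames per second.
Time for a 53-frame gap: 53 ÷ (30/1001) = 53053/30 s.

53053/30 seconds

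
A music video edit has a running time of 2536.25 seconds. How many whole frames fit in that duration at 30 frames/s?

76087 frames

Frames = 2536.25 × 30 = 152175/2 ≈ 76087.5000.
Complete frames: 76087.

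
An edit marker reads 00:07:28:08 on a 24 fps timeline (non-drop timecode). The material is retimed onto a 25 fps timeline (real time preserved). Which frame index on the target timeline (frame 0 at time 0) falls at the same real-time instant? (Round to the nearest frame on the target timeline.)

frame 11208

Source frame index: (0×3600 + 7×60 + 28) × 24 + 8 = 10760.
Real time: 10760 / (24) = 1345/3 s.
Target frame: (1345/3) × (25) = 33625/3 ≈ 11208.333 → 11208.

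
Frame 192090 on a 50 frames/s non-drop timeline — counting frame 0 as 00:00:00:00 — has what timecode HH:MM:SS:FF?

192090 ÷ 50 = 3841 full seconds, remainder 40 frames.
3841 s = 1 h 4 min 1 s.
Timecode: 01:04:01:40.

01:04:01:40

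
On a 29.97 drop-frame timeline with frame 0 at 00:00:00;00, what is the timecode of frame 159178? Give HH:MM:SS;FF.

01:28:31;08

Each 10-minute DF block holds 10 × 60 × 30 − 9 × 2 = 17982 frames. 159178 ÷ 17982 → 8 full blocks, remainder 15322.
Within the partial block the first minute is 1800 frames and each further minute 1798, so 8 further minute boundaries passed. Total skipped labels = 18 × 8 + 2 × 8 = 160.
Non-drop label index = 159178 + 160 = 159338; at 30 labels/s that is 01:28:31:08, i.e. DF 01:28:31;08.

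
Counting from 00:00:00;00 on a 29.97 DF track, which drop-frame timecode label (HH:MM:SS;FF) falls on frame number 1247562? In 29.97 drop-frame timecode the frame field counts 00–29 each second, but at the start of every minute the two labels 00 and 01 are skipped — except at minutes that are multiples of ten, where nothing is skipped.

11:33:47;00

Each 10-minute DF block holds 10 × 60 × 30 − 9 × 2 = 17982 frames. 1247562 ÷ 17982 → 69 full blocks, remainder 6804.
Within the partial block the first minute is 1800 frames and each further minute 1798, so 3 further minute boundaries passed. Total skipped labels = 18 × 69 + 2 × 3 = 1248.
Non-drop label index = 1247562 + 1248 = 1248810; at 30 labels/s that is 11:33:47:00, i.e. DF 11:33:47;00.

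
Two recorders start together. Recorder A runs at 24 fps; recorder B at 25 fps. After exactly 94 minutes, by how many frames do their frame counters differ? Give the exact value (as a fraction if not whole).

5640 frames

94 min = 5640 s.
A emits 24 × 5640 = 135360 frames; B emits 25 × 5640 = 141000.
Difference = 5640 frames; B is ahead of A.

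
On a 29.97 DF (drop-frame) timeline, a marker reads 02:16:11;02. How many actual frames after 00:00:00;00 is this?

Complete 10-minute blocks: 13, each 17982 frames → 233766.
Remaining 6 whole minutes in the current block: 1800 + 5 × 1798 = 10790 frames.
Within the current minute: 11 × 30 + 2 − 2 = 330 (labels ;00/;01 skipped at this minute). Total = 233766 + 10790 + 330 = 244886.

244886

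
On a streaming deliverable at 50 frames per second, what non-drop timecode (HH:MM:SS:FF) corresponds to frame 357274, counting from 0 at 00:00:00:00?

01:59:05:24

357274 ÷ 50 = 7145 full seconds, remainder 24 frames.
7145 s = 1 h 59 min 5 s.
Timecode: 01:59:05:24.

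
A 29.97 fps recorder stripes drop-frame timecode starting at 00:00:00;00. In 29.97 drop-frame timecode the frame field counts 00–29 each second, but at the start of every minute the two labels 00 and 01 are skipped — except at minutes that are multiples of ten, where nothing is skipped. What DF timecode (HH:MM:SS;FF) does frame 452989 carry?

04:11:54;21

Ten DF minutes hold 17982 frames, so frame 452989 lies in block 25 (frames 449550–467531) with 3439 frames into that block.
The block's first minute is 1800 frames and the rest 1798 each; 3439 frames reaches minute 1, so 25 × 18 + 1 × 2 = 452 labels have been skipped so far.
Adding those back, label number 452989 + 452 = 453441 at 30 labels/s is 15114 s + 21 f = 4 h 11 min 54 s frame 21, i.e. 04:11:54;21.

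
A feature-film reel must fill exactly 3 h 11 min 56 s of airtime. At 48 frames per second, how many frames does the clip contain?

3 h 11 min 56 s = 11516 s.
Frames = 11516 × 48 = 552768.

552768 frames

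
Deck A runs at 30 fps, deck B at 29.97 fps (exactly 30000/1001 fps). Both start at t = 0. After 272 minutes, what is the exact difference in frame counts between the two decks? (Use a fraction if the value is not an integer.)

489600/1001 frames

272 min = 16320 s.
A emits 30 × 16320 = 489600 frames; B emits 30000/1001 × 16320 = 489600000/1001.
Difference = 489600/1001 frames (≈ 489.1109); B is behind A.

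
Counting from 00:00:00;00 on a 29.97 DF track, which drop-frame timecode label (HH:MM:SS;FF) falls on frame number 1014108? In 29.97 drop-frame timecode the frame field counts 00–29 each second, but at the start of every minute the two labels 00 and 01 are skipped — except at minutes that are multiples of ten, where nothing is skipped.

Each 10-minute DF block holds 10 × 60 × 30 − 9 × 2 = 17982 frames. 1014108 ÷ 17982 → 56 full blocks, remainder 7116.
Within the partial block the first minute is 1800 frames and each further minute 1798, so 3 further minute boundaries passed. Total skipped labels = 18 × 56 + 2 × 3 = 1014.
Non-drop label index = 1014108 + 1014 = 1015122; at 30 labels/s that is 09:23:57:12, i.e. DF 09:23:57;12.

09:23:57;12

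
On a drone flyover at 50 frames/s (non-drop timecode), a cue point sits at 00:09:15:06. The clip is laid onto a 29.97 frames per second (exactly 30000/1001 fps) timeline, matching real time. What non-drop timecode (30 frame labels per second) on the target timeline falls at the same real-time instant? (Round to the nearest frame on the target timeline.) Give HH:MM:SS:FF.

00:09:14:17

Source frame index: (0×3600 + 9×60 + 15) × 50 + 6 = 27756.
Real time: 27756 / (50) = 13878/25 s.
Target frame: (13878/25) × (30000/1001) = 16653600/1001 ≈ 16636.963 → 16637.
At 30 labels/s: frame 16637 → 00:09:14:17.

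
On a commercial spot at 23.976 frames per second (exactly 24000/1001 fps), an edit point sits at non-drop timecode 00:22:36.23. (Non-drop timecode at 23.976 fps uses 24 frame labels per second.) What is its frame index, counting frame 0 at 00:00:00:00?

Total seconds to the label: (0 × 3600 + 22 × 60 + 36) = 1356.
Frame index = 1356 × 24 + 23 = 32567.

32567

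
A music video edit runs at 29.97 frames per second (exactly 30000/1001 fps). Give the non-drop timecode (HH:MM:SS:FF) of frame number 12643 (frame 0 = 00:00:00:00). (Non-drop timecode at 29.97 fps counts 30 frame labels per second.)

00:07:01:13

12643 ÷ 30 = 421 full seconds, remainder 13 frames.
421 s = 0 h 7 min 1 s.
Timecode: 00:07:01:13.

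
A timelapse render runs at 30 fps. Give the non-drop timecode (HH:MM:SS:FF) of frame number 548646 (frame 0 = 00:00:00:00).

05:04:48:06

548646 ÷ 30 = 18288 full seconds, remainder 6 frames.
18288 s = 5 h 4 min 48 s.
Timecode: 05:04:48:06.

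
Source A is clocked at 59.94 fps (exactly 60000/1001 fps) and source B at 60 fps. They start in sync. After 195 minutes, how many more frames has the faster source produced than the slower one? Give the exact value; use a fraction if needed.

54000/77 frames

195 min = 11700 s.
A emits 60000/1001 × 11700 = 54000000/77 frames; B emits 60 × 11700 = 702000.
Difference = 54000/77 frames (≈ 701.2987); B is ahead of A.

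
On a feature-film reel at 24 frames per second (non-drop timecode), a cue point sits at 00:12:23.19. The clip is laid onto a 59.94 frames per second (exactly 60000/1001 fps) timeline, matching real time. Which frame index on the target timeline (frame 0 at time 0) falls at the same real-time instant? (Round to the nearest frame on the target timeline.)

frame 44583

Source frame index: (0×3600 + 12×60 + 23) × 24 + 19 = 17851.
Real time: 17851 / (24) = 17851/24 s.
Target frame: (17851/24) × (60000/1001) = 44627500/1001 ≈ 44582.917 → 44583.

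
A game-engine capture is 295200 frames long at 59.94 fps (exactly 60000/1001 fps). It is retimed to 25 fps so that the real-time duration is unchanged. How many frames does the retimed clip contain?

Target frames = source frames × (target rate / source rate) = 295200 × (25)/(60000/1001) = 295200 × 1001/2400 = 123123.

123123 frames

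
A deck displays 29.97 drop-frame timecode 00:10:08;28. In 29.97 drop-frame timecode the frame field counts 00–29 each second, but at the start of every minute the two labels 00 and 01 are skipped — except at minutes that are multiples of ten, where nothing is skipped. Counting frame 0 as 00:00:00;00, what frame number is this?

As if non-drop at 30 labels/s: (0 × 3600 + 10 × 60 + 8) × 30 + 28 = 18268.
Minute boundaries passed: 10; those not divisible by 10: 10 − 1 = 9; dropped labels = 2 × 9 = 18.
Actual frame index = 18268 − 18 = 18250.

18250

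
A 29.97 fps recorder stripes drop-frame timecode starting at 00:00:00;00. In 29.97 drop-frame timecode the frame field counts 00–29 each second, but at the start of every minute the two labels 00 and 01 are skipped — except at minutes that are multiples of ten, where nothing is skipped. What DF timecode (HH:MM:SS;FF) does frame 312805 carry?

Ten DF minutes hold 17982 frames, so frame 312805 lies in block 17 (frames 305694–323675) with 7111 frames into that block.
The block's first minute is 1800 frames and the rest 1798 each; 7111 frames reaches minute 3, so 17 × 18 + 3 × 2 = 312 labels have been skipped so far.
Adding those back, label number 312805 + 312 = 313117 at 30 labels/s is 10437 s + 7 f = 2 h 53 min 57 s frame 7, i.e. 02:53:57;07.

02:53:57;07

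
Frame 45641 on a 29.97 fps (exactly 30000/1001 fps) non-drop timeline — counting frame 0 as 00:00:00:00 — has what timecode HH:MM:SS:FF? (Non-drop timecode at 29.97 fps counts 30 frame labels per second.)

00:25:21:11

45641 ÷ 30 = 1521 full seconds, remainder 11 frames.
1521 s = 0 h 25 min 21 s.
Timecode: 00:25:21:11.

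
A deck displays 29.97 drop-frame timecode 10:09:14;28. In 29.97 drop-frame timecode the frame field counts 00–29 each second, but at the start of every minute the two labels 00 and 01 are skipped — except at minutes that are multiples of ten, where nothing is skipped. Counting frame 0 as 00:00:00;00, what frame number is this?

1095550

Complete 10-minute blocks: 60, each 17982 frames → 1078920.
Remaining 9 whole minutes in the current block: 1800 + 8 × 1798 = 16184 frames.
Within the current minute: 14 × 30 + 28 − 2 = 446 (labels ;00/;01 skipped at this minute). Total = 1078920 + 16184 + 446 = 1095550.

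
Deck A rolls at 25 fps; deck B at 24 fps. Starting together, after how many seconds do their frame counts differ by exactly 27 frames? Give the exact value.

The gap grows by |24 − 25| = 1 frame per second.
Time for a 27-frame gap: 27 ÷ (1) = 27 s.

27 seconds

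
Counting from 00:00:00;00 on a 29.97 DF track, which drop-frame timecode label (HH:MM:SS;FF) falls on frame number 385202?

Each 10-minute DF block holds 10 × 60 × 30 − 9 × 2 = 17982 frames. 385202 ÷ 17982 → 21 full blocks, remainder 7580.
Within the partial block the first minute is 1800 frames and each further minute 1798, so 4 further minute boundaries passed. Total skipped labels = 18 × 21 + 2 × 4 = 386.
Non-drop label index = 385202 + 386 = 385588; at 30 labels/s that is 03:34:12:28, i.e. DF 03:34:12;28.

03:34:12;28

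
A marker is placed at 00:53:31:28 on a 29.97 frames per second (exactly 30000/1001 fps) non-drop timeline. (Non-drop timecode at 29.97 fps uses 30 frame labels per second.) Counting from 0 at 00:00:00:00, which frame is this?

96358

Total seconds to the label: (0 × 3600 + 53 × 60 + 31) = 3211.
Frame index = 3211 × 30 + 28 = 96358.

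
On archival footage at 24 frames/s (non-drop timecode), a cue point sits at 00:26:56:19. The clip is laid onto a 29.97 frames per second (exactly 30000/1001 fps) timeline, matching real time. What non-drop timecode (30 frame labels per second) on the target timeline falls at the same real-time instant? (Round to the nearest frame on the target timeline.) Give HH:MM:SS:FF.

Source frame index: (0×3600 + 26×60 + 56) × 24 + 19 = 38803.
Real time: 38803 / (24) = 38803/24 s.
Target frame: (38803/24) × (30000/1001) = 48503750/1001 ≈ 48455.295 → 48455.
At 30 labels/s: frame 48455 → 00:26:55:05.

00:26:55:05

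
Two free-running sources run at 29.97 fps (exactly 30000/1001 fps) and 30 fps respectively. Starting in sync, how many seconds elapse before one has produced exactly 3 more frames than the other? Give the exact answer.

100.1 seconds

The gap grows by |30 − 30000/1001| = 30/1001 frames per second.
Time for a 3-frame gap: 3 ÷ (30/1001) = 100.1 s.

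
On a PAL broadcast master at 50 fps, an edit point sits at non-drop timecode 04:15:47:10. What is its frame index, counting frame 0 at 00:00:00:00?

Total seconds to the label: (4 × 3600 + 15 × 60 + 47) = 15347.
Frame index = 15347 × 50 + 10 = 767360.

767360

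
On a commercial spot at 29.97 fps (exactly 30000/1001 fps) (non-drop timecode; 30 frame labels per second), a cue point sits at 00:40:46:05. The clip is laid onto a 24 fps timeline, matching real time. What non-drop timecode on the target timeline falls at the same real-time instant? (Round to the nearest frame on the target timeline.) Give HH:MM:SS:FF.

00:40:48:15

Source frame index: (0×3600 + 40×60 + 46) × 30 + 5 = 73385.
Real time: 73385 / (30000/1001) = 14691677/6000 s.
Target frame: (14691677/6000) × (24) = 14691677/250 ≈ 58766.708 → 58767.
At 24 labels/s: frame 58767 → 00:40:48:15.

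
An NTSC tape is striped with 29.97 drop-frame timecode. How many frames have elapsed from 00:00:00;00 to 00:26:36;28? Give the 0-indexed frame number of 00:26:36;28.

Complete 10-minute blocks: 2, each 17982 frames → 35964.
Remaining 6 whole minutes in the current block: 1800 + 5 × 1798 = 10790 frames.
Within the current minute: 36 × 30 + 28 − 2 = 1106 (labels ;00/;01 skipped at this minute). Total = 35964 + 10790 + 1106 = 47860.

47860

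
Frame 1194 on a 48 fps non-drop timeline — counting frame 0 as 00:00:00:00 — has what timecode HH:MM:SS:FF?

1194 ÷ 48 = 24 full seconds, remainder 42 frames.
24 s = 0 h 0 min 24 s.
Timecode: 00:00:24:42.

00:00:24:42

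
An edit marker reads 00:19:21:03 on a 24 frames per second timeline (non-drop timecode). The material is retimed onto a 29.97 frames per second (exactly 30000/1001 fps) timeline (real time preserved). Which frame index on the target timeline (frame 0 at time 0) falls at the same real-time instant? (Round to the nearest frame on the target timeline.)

Source frame index: (0×3600 + 19×60 + 21) × 24 + 3 = 27867.
Real time: 27867 / (24) = 9289/8 s.
Target frame: (9289/8) × (30000/1001) = 4976250/143 ≈ 34798.951 → 34799.

frame 34799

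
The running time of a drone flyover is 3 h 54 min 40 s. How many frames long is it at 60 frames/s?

3 h 54 min 40 s = 14080 s.
Frames = 14080 × 60 = 844800.

844800 frames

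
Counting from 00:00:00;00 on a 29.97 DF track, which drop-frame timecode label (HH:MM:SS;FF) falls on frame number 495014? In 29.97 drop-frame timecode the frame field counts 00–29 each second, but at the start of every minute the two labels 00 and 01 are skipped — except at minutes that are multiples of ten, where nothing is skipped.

Each 10-minute DF block holds 10 × 60 × 30 − 9 × 2 = 17982 frames. 495014 ÷ 17982 → 27 full blocks, remainder 9500.
Within the partial block the first minute is 1800 frames and each further minute 1798, so 5 further minute boundaries passed. Total skipped labels = 18 × 27 + 2 × 5 = 496.
Non-drop label index = 495014 + 496 = 495510; at 30 labels/s that is 04:35:17:00, i.e. DF 04:35:17;00.

04:35:17;00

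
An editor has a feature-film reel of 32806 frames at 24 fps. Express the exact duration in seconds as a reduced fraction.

16403/12 seconds

Running time = 32806 ÷ (24) = 32806 × 1/24 = 16403/12 s.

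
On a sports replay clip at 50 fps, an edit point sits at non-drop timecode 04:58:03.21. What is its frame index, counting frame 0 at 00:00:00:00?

894171

Total seconds to the label: (4 × 3600 + 58 × 60 + 3) = 17883.
Frame index = 17883 × 50 + 21 = 894171.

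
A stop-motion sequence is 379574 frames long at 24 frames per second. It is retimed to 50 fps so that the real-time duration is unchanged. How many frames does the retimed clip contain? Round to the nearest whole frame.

Frames at target rate = 379574 × (50) / (24) = 4744675/6 ≈ 790779.167.
Nearest whole frame: 790779.

790779 frames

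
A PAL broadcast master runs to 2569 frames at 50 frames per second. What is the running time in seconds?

51.38 seconds

Running time = 2569 / (50) = 51.38 s.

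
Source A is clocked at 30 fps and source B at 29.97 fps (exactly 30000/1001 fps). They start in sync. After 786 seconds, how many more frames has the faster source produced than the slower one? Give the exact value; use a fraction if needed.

A emits 30 × 786 = 23580 frames; B emits 30000/1001 × 786 = 23580000/1001.
Difference = 23580/1001 frames (≈ 23.5564); B is behind A.

23580/1001 frames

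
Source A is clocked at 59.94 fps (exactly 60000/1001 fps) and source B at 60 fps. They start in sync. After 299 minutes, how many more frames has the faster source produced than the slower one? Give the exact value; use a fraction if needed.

82800/77 frames

299 min = 17940 s.
A emits 60000/1001 × 17940 = 82800000/77 frames; B emits 60 × 17940 = 1076400.
Difference = 82800/77 frames (≈ 1075.3247); B is ahead of A.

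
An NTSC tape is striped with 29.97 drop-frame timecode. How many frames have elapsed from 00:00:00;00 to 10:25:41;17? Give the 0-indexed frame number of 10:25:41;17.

1125121

As if non-drop at 30 labels/s: (10 × 3600 + 25 × 60 + 41) × 30 + 17 = 1126247.
Minute boundaries passed: 625; those not divisible by 10: 625 − 62 = 563; dropped labels = 2 × 563 = 1126.
Actual frame index = 1126247 − 1126 = 1125121.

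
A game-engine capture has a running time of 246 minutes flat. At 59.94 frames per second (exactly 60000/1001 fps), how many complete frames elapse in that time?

246 min = 14760 s.
Frames = 14760 × 60000/1001 = 885600000/1001 ≈ 884715.2847.
Complete frames: 884715.

884715 frames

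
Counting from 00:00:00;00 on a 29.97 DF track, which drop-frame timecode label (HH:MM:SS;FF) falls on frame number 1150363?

10:39:43;25

Each 10-minute DF block holds 10 × 60 × 30 − 9 × 2 = 17982 frames. 1150363 ÷ 17982 → 63 full blocks, remainder 17497.
Within the partial block the first minute is 1800 frames and each further minute 1798, so 9 further minute boundaries passed. Total skipped labels = 18 × 63 + 2 × 9 = 1152.
Non-drop label index = 1150363 + 1152 = 1151515; at 30 labels/s that is 10:39:43:25, i.e. DF 10:39:43;25.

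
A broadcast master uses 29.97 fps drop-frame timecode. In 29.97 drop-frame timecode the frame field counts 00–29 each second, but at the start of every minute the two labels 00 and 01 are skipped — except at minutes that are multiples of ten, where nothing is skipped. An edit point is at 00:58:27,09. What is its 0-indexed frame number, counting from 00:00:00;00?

105113

As if non-drop at 30 labels/s: (0 × 3600 + 58 × 60 + 27) × 30 + 9 = 105219.
Minute boundaries passed: 58; those not divisible by 10: 58 − 5 = 53; dropped labels = 2 × 53 = 106.
Actual frame index = 105219 − 106 = 105113.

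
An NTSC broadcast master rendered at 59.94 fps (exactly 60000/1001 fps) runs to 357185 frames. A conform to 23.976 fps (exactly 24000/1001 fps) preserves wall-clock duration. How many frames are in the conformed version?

142874 frames

Target frames = source frames × (target rate / source rate) = 357185 × (24000/1001)/(60000/1001) = 357185 × 2/5 = 142874.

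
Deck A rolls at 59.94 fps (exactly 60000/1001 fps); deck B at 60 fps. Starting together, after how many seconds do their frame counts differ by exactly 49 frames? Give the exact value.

The gap grows by |60 − 60000/1001| = 60/1001 frames per second.
Time for a 49-frame gap: 49 ÷ (60/1001) = 49049/60 s.

49049/60 seconds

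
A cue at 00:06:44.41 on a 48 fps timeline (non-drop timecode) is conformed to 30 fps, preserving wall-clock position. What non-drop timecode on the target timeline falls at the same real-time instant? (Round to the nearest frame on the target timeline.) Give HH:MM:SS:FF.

00:06:44:26

Source frame index: (0×3600 + 6×60 + 44) × 48 + 41 = 19433.
Real time: 19433 / (48) = 19433/48 s.
Target frame: (19433/48) × (30) = 97165/8 ≈ 12145.625 → 12146.
At 30 labels/s: frame 12146 → 00:06:44:26.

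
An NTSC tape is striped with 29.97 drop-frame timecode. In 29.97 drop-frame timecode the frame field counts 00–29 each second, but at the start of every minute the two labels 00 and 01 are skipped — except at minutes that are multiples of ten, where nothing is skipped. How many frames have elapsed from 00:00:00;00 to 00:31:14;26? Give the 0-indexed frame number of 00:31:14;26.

As if non-drop at 30 labels/s: (0 × 3600 + 31 × 60 + 14) × 30 + 26 = 56246.
Minute boundaries passed: 31; those not divisible by 10: 31 − 3 = 28; dropped labels = 2 × 28 = 56.
Actual frame index = 56246 − 56 = 56190.

56190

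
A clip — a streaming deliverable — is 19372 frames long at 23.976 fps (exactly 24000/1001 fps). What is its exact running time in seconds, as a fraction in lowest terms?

Running time = 19372 ÷ (24000/1001) = 19372 × 1001/24000 = 4847843/6000 s.

4847843/6000 seconds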